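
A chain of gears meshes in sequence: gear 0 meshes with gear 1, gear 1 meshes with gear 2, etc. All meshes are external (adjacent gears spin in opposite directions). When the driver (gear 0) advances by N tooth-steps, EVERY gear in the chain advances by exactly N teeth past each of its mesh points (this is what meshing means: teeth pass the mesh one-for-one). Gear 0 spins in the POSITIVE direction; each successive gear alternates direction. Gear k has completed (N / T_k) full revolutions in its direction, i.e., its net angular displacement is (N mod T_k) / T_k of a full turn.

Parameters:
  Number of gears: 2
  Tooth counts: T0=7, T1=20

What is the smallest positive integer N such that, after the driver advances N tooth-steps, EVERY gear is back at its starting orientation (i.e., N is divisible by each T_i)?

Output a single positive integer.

Gear k returns to start when N is a multiple of T_k.
All gears at start simultaneously when N is a common multiple of [7, 20]; the smallest such N is lcm(7, 20).
Start: lcm = T0 = 7
Fold in T1=20: gcd(7, 20) = 1; lcm(7, 20) = 7 * 20 / 1 = 140 / 1 = 140
Full cycle length = 140

Answer: 140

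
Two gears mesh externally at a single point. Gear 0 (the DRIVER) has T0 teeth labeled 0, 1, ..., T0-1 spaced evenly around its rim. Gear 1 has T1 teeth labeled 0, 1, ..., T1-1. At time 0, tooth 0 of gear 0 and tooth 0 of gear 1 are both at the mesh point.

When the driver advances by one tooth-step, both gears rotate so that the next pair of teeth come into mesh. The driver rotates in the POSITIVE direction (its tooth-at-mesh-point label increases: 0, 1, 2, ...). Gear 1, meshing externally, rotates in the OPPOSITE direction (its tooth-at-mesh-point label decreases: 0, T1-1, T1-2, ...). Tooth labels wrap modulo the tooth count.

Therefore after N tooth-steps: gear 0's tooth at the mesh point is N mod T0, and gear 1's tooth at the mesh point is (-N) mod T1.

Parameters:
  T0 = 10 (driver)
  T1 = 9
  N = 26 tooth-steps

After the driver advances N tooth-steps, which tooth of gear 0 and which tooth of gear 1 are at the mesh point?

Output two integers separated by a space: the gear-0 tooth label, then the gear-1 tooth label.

Gear 0 (driver, T0=10): tooth at mesh = N mod T0
  26 = 2 * 10 + 6, so 26 mod 10 = 6
  gear 0 tooth = 6
Gear 1 (driven, T1=9): tooth at mesh = (-N) mod T1
  26 = 2 * 9 + 8, so 26 mod 9 = 8
  (-26) mod 9 = (-8) mod 9 = 9 - 8 = 1
Mesh after 26 steps: gear-0 tooth 6 meets gear-1 tooth 1

Answer: 6 1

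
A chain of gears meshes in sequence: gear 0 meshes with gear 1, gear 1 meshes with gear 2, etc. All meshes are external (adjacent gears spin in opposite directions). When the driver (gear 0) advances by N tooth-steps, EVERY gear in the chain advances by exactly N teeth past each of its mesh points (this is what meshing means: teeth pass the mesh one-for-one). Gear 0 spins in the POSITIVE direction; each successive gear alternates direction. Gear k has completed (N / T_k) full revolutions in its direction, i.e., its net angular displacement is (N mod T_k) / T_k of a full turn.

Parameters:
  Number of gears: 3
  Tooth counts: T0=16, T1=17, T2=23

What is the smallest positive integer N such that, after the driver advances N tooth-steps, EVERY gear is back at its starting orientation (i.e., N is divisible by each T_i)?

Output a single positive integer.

Answer: 6256

Derivation:
Gear k returns to start when N is a multiple of T_k.
All gears at start simultaneously when N is a common multiple of [16, 17, 23]; the smallest such N is lcm(16, 17, 23).
Start: lcm = T0 = 16
Fold in T1=17: gcd(16, 17) = 1; lcm(16, 17) = 16 * 17 / 1 = 272 / 1 = 272
Fold in T2=23: gcd(272, 23) = 1; lcm(272, 23) = 272 * 23 / 1 = 6256 / 1 = 6256
Full cycle length = 6256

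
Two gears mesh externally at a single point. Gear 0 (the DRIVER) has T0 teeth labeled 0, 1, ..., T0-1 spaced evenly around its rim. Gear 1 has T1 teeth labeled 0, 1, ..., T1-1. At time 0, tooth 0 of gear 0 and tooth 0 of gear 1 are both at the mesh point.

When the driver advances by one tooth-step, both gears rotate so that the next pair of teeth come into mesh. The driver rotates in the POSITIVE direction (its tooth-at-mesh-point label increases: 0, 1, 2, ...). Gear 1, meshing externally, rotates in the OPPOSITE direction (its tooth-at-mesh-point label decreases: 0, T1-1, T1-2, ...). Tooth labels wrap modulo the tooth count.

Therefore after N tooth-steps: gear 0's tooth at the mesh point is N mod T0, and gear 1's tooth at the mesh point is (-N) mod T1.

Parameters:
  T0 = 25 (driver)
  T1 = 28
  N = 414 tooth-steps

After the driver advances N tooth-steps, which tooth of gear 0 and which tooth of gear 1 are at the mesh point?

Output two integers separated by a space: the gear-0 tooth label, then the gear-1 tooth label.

Gear 0 (driver, T0=25): tooth at mesh = N mod T0
  414 = 16 * 25 + 14, so 414 mod 25 = 14
  gear 0 tooth = 14
Gear 1 (driven, T1=28): tooth at mesh = (-N) mod T1
  414 = 14 * 28 + 22, so 414 mod 28 = 22
  (-414) mod 28 = (-22) mod 28 = 28 - 22 = 6
Mesh after 414 steps: gear-0 tooth 14 meets gear-1 tooth 6

Answer: 14 6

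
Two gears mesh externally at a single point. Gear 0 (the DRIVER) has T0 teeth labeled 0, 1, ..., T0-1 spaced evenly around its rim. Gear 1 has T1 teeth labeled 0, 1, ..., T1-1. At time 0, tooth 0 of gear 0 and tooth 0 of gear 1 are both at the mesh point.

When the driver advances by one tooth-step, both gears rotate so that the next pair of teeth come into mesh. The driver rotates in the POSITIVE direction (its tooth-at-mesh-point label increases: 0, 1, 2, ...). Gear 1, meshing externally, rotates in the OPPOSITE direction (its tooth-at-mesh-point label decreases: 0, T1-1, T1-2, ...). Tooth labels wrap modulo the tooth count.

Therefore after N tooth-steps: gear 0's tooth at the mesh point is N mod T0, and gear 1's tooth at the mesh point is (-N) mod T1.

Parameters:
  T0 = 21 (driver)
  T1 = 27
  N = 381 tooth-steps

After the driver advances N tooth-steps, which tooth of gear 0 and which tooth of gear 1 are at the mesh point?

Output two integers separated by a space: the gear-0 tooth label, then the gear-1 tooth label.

Answer: 3 24

Derivation:
Gear 0 (driver, T0=21): tooth at mesh = N mod T0
  381 = 18 * 21 + 3, so 381 mod 21 = 3
  gear 0 tooth = 3
Gear 1 (driven, T1=27): tooth at mesh = (-N) mod T1
  381 = 14 * 27 + 3, so 381 mod 27 = 3
  (-381) mod 27 = (-3) mod 27 = 27 - 3 = 24
Mesh after 381 steps: gear-0 tooth 3 meets gear-1 tooth 24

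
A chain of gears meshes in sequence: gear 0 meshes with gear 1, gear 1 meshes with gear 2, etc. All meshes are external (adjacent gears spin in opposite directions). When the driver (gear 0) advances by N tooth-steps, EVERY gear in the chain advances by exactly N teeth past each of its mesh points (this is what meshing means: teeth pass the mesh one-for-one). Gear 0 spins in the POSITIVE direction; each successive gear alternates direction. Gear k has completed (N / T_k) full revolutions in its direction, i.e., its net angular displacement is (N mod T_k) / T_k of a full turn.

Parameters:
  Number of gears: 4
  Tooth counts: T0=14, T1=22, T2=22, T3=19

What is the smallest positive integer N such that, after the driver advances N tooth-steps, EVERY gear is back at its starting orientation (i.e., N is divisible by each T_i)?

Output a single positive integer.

Answer: 2926

Derivation:
Gear k returns to start when N is a multiple of T_k.
All gears at start simultaneously when N is a common multiple of [14, 22, 22, 19]; the smallest such N is lcm(14, 22, 22, 19).
Start: lcm = T0 = 14
Fold in T1=22: gcd(14, 22) = 2; lcm(14, 22) = 14 * 22 / 2 = 308 / 2 = 154
Fold in T2=22: gcd(154, 22) = 22; lcm(154, 22) = 154 * 22 / 22 = 3388 / 22 = 154
Fold in T3=19: gcd(154, 19) = 1; lcm(154, 19) = 154 * 19 / 1 = 2926 / 1 = 2926
Full cycle length = 2926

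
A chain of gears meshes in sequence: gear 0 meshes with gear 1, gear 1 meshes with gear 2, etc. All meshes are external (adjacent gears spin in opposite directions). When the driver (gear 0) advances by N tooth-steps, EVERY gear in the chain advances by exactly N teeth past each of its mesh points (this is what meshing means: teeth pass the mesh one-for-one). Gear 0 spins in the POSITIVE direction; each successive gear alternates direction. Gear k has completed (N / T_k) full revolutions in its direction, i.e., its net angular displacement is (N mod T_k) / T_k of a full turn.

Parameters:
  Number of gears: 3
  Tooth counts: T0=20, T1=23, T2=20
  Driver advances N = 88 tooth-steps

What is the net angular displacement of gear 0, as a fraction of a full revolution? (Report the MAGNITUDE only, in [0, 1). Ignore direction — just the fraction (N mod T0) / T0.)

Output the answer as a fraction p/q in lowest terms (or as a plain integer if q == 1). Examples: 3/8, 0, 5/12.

Answer: 2/5

Derivation:
Chain of 3 gears, tooth counts: [20, 23, 20]
  gear 0: T0=20, direction=positive, advance = 88 mod 20 = 8 teeth = 8/20 turn
  gear 1: T1=23, direction=negative, advance = 88 mod 23 = 19 teeth = 19/23 turn
  gear 2: T2=20, direction=positive, advance = 88 mod 20 = 8 teeth = 8/20 turn
Gear 0: 88 mod 20 = 8
Fraction = 8 / 20 = 2/5 (gcd(8,20)=4) = 2/5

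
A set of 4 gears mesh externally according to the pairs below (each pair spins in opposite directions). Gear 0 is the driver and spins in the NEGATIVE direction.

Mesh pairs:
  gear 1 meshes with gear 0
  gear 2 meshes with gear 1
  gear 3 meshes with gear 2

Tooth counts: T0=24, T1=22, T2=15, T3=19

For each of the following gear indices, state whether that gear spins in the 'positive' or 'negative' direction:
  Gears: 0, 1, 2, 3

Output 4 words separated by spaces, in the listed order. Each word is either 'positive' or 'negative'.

Answer: negative positive negative positive

Derivation:
Gear 0 (driver): negative (depth 0)
  gear 1: meshes with gear 0 -> depth 1 -> positive (opposite of gear 0)
  gear 2: meshes with gear 1 -> depth 2 -> negative (opposite of gear 1)
  gear 3: meshes with gear 2 -> depth 3 -> positive (opposite of gear 2)
Queried indices 0, 1, 2, 3 -> negative, positive, negative, positive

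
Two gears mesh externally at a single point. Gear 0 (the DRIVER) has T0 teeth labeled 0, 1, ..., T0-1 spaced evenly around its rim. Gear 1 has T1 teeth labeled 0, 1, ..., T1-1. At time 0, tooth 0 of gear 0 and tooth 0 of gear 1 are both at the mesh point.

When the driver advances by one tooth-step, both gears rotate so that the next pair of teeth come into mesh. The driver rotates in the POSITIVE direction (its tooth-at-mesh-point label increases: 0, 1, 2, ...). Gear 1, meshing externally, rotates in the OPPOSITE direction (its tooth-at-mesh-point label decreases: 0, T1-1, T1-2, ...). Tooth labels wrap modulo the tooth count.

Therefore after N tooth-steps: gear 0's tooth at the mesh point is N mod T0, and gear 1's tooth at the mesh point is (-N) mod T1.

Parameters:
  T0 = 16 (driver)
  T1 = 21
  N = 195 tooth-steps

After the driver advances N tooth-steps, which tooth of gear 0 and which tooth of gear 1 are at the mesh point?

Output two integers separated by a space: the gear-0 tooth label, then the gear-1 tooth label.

Gear 0 (driver, T0=16): tooth at mesh = N mod T0
  195 = 12 * 16 + 3, so 195 mod 16 = 3
  gear 0 tooth = 3
Gear 1 (driven, T1=21): tooth at mesh = (-N) mod T1
  195 = 9 * 21 + 6, so 195 mod 21 = 6
  (-195) mod 21 = (-6) mod 21 = 21 - 6 = 15
Mesh after 195 steps: gear-0 tooth 3 meets gear-1 tooth 15

Answer: 3 15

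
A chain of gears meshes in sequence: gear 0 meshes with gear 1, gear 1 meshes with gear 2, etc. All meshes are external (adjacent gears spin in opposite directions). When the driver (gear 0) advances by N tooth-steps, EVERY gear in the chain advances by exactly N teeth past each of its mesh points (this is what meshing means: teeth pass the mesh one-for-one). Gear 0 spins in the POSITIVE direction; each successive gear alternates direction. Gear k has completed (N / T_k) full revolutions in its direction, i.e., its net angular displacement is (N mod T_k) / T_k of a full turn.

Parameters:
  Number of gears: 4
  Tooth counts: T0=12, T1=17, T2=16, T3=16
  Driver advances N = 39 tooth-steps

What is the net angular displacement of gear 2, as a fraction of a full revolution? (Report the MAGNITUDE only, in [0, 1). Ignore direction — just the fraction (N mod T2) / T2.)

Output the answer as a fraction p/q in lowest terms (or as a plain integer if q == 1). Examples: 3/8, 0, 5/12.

Chain of 4 gears, tooth counts: [12, 17, 16, 16]
  gear 0: T0=12, direction=positive, advance = 39 mod 12 = 3 teeth = 3/12 turn
  gear 1: T1=17, direction=negative, advance = 39 mod 17 = 5 teeth = 5/17 turn
  gear 2: T2=16, direction=positive, advance = 39 mod 16 = 7 teeth = 7/16 turn
  gear 3: T3=16, direction=negative, advance = 39 mod 16 = 7 teeth = 7/16 turn
Gear 2: 39 mod 16 = 7
Fraction = 7 / 16 = 7/16 (gcd(7,16)=1) = 7/16

Answer: 7/16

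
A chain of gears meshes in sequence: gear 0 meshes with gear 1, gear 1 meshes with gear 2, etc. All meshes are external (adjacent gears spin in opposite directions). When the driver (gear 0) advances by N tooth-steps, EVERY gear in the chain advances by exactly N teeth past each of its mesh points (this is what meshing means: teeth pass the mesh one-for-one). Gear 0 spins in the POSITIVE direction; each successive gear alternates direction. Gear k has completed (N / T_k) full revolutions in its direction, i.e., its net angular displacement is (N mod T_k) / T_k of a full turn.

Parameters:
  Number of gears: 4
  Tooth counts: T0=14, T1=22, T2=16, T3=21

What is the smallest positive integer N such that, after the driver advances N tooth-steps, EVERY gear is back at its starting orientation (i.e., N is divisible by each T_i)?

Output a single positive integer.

Gear k returns to start when N is a multiple of T_k.
All gears at start simultaneously when N is a common multiple of [14, 22, 16, 21]; the smallest such N is lcm(14, 22, 16, 21).
Start: lcm = T0 = 14
Fold in T1=22: gcd(14, 22) = 2; lcm(14, 22) = 14 * 22 / 2 = 308 / 2 = 154
Fold in T2=16: gcd(154, 16) = 2; lcm(154, 16) = 154 * 16 / 2 = 2464 / 2 = 1232
Fold in T3=21: gcd(1232, 21) = 7; lcm(1232, 21) = 1232 * 21 / 7 = 25872 / 7 = 3696
Full cycle length = 3696

Answer: 3696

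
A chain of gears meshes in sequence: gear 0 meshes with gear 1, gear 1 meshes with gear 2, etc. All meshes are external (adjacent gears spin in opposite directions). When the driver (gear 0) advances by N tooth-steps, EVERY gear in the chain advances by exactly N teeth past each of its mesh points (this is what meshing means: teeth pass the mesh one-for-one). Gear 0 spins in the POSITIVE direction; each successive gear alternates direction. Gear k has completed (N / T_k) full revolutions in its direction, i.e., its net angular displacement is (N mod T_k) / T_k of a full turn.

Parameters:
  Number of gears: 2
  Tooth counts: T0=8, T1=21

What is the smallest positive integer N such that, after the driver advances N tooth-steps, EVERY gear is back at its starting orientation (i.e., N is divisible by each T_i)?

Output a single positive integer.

Gear k returns to start when N is a multiple of T_k.
All gears at start simultaneously when N is a common multiple of [8, 21]; the smallest such N is lcm(8, 21).
Start: lcm = T0 = 8
Fold in T1=21: gcd(8, 21) = 1; lcm(8, 21) = 8 * 21 / 1 = 168 / 1 = 168
Full cycle length = 168

Answer: 168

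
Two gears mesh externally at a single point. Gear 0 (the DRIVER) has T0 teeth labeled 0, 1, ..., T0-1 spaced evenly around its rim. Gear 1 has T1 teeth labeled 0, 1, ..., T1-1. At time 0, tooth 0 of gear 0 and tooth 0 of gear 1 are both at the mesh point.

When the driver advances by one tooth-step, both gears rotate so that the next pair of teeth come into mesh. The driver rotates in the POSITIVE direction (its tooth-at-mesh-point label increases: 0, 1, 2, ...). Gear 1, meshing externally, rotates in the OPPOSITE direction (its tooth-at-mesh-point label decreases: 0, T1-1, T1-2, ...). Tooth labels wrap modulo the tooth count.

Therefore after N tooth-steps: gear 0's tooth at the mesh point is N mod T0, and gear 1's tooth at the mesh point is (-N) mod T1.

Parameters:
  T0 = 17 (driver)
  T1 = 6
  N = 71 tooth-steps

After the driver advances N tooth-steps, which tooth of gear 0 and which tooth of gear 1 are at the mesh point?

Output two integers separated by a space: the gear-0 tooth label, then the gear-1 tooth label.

Answer: 3 1

Derivation:
Gear 0 (driver, T0=17): tooth at mesh = N mod T0
  71 = 4 * 17 + 3, so 71 mod 17 = 3
  gear 0 tooth = 3
Gear 1 (driven, T1=6): tooth at mesh = (-N) mod T1
  71 = 11 * 6 + 5, so 71 mod 6 = 5
  (-71) mod 6 = (-5) mod 6 = 6 - 5 = 1
Mesh after 71 steps: gear-0 tooth 3 meets gear-1 tooth 1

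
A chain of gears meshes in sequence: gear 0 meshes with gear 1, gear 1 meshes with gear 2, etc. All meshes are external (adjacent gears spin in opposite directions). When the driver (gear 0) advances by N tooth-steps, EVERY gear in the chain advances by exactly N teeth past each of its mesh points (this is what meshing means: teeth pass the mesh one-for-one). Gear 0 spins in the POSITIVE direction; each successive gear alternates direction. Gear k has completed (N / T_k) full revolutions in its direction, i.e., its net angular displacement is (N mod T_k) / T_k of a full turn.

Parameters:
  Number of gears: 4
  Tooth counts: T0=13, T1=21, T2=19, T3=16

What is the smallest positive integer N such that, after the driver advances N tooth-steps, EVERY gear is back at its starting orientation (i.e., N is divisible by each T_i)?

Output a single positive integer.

Answer: 82992

Derivation:
Gear k returns to start when N is a multiple of T_k.
All gears at start simultaneously when N is a common multiple of [13, 21, 19, 16]; the smallest such N is lcm(13, 21, 19, 16).
Start: lcm = T0 = 13
Fold in T1=21: gcd(13, 21) = 1; lcm(13, 21) = 13 * 21 / 1 = 273 / 1 = 273
Fold in T2=19: gcd(273, 19) = 1; lcm(273, 19) = 273 * 19 / 1 = 5187 / 1 = 5187
Fold in T3=16: gcd(5187, 16) = 1; lcm(5187, 16) = 5187 * 16 / 1 = 82992 / 1 = 82992
Full cycle length = 82992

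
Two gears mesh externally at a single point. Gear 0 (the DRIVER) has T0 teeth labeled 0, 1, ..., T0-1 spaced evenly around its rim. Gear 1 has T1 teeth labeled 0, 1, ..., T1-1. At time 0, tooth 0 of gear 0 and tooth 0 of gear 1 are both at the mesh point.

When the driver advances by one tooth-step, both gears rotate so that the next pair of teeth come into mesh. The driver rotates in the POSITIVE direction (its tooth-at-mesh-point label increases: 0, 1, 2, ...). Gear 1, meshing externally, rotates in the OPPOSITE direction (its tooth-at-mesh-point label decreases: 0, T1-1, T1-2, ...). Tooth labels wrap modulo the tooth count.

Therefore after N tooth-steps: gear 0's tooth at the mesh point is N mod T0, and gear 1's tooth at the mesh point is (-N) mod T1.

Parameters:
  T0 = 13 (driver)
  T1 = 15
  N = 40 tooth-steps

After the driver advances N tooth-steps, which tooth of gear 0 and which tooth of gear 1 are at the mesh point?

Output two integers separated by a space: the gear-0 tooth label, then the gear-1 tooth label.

Answer: 1 5

Derivation:
Gear 0 (driver, T0=13): tooth at mesh = N mod T0
  40 = 3 * 13 + 1, so 40 mod 13 = 1
  gear 0 tooth = 1
Gear 1 (driven, T1=15): tooth at mesh = (-N) mod T1
  40 = 2 * 15 + 10, so 40 mod 15 = 10
  (-40) mod 15 = (-10) mod 15 = 15 - 10 = 5
Mesh after 40 steps: gear-0 tooth 1 meets gear-1 tooth 5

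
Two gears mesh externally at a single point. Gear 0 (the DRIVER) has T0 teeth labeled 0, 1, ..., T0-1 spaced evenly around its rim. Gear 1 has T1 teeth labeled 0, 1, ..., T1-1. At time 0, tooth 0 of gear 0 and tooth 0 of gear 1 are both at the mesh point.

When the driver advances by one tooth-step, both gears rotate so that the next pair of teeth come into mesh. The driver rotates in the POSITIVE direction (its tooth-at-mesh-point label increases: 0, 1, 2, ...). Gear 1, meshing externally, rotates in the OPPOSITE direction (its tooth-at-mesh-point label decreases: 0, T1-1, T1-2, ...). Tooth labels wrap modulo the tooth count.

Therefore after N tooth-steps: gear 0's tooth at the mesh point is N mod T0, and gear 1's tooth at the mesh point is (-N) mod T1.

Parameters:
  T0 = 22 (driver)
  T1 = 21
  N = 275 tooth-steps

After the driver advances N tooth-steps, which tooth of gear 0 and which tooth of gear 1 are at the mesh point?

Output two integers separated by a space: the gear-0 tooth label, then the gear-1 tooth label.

Gear 0 (driver, T0=22): tooth at mesh = N mod T0
  275 = 12 * 22 + 11, so 275 mod 22 = 11
  gear 0 tooth = 11
Gear 1 (driven, T1=21): tooth at mesh = (-N) mod T1
  275 = 13 * 21 + 2, so 275 mod 21 = 2
  (-275) mod 21 = (-2) mod 21 = 21 - 2 = 19
Mesh after 275 steps: gear-0 tooth 11 meets gear-1 tooth 19

Answer: 11 19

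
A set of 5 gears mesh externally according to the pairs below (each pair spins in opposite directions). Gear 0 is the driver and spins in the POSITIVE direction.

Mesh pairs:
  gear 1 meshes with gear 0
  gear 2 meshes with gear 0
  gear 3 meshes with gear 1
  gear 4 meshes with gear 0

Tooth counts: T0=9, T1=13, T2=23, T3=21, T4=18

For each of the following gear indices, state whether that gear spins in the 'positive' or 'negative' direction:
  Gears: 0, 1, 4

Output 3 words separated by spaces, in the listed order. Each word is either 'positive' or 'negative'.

Answer: positive negative negative

Derivation:
Gear 0 (driver): positive (depth 0)
  gear 1: meshes with gear 0 -> depth 1 -> negative (opposite of gear 0)
  gear 2: meshes with gear 0 -> depth 1 -> negative (opposite of gear 0)
  gear 3: meshes with gear 1 -> depth 2 -> positive (opposite of gear 1)
  gear 4: meshes with gear 0 -> depth 1 -> negative (opposite of gear 0)
Queried indices 0, 1, 4 -> positive, negative, negative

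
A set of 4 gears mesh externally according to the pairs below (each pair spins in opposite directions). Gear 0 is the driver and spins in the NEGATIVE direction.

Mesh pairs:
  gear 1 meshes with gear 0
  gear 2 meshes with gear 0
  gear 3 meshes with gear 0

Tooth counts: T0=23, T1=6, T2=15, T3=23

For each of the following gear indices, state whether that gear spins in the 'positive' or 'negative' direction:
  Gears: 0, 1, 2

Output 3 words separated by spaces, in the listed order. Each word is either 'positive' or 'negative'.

Answer: negative positive positive

Derivation:
Gear 0 (driver): negative (depth 0)
  gear 1: meshes with gear 0 -> depth 1 -> positive (opposite of gear 0)
  gear 2: meshes with gear 0 -> depth 1 -> positive (opposite of gear 0)
  gear 3: meshes with gear 0 -> depth 1 -> positive (opposite of gear 0)
Queried indices 0, 1, 2 -> negative, positive, positive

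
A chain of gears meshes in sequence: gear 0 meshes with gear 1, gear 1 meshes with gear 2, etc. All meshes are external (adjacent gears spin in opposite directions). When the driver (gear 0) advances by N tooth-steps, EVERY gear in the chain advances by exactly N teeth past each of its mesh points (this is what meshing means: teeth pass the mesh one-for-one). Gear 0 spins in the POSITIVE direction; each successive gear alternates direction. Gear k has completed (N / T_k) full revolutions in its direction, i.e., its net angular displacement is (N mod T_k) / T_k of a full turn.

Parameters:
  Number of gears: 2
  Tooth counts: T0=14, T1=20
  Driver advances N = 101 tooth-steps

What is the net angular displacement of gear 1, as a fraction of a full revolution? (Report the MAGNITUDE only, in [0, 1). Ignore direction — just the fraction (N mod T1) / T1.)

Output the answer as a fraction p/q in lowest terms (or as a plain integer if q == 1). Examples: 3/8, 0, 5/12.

Answer: 1/20

Derivation:
Chain of 2 gears, tooth counts: [14, 20]
  gear 0: T0=14, direction=positive, advance = 101 mod 14 = 3 teeth = 3/14 turn
  gear 1: T1=20, direction=negative, advance = 101 mod 20 = 1 teeth = 1/20 turn
Gear 1: 101 mod 20 = 1
Fraction = 1 / 20 = 1/20 (gcd(1,20)=1) = 1/20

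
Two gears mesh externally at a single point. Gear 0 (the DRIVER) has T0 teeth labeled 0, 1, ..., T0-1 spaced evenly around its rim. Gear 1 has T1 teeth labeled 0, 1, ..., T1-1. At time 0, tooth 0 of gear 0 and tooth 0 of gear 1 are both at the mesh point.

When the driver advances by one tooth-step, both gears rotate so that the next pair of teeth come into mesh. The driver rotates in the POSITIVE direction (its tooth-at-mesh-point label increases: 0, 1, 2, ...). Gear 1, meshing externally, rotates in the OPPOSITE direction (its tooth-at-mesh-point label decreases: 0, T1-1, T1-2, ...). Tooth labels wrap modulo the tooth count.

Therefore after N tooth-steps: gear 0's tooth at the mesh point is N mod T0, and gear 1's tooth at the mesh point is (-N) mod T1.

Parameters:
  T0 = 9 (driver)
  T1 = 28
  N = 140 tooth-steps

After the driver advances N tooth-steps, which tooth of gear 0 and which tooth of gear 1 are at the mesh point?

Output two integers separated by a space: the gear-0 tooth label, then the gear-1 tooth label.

Answer: 5 0

Derivation:
Gear 0 (driver, T0=9): tooth at mesh = N mod T0
  140 = 15 * 9 + 5, so 140 mod 9 = 5
  gear 0 tooth = 5
Gear 1 (driven, T1=28): tooth at mesh = (-N) mod T1
  140 = 5 * 28 + 0, so 140 mod 28 = 0
  (-140) mod 28 = 0
Mesh after 140 steps: gear-0 tooth 5 meets gear-1 tooth 0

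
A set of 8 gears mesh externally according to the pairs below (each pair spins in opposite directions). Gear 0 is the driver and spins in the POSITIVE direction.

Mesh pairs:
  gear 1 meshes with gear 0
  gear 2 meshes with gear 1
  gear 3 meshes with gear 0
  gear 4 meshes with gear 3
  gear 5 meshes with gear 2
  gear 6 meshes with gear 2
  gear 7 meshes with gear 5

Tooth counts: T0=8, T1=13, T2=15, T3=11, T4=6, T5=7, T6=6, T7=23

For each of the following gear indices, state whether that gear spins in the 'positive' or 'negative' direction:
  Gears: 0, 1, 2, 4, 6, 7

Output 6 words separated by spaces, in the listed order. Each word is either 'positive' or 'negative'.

Gear 0 (driver): positive (depth 0)
  gear 1: meshes with gear 0 -> depth 1 -> negative (opposite of gear 0)
  gear 2: meshes with gear 1 -> depth 2 -> positive (opposite of gear 1)
  gear 3: meshes with gear 0 -> depth 1 -> negative (opposite of gear 0)
  gear 4: meshes with gear 3 -> depth 2 -> positive (opposite of gear 3)
  gear 5: meshes with gear 2 -> depth 3 -> negative (opposite of gear 2)
  gear 6: meshes with gear 2 -> depth 3 -> negative (opposite of gear 2)
  gear 7: meshes with gear 5 -> depth 4 -> positive (opposite of gear 5)
Queried indices 0, 1, 2, 4, 6, 7 -> positive, negative, positive, positive, negative, positive

Answer: positive negative positive positive negative positive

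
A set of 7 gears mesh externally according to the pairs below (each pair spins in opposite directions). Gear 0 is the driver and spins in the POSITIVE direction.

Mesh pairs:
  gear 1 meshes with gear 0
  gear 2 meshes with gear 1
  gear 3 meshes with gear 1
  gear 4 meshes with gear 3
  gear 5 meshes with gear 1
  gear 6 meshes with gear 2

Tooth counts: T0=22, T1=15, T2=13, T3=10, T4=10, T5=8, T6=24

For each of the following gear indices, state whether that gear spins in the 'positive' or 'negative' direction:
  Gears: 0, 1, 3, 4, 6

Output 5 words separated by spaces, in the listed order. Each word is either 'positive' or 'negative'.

Answer: positive negative positive negative negative

Derivation:
Gear 0 (driver): positive (depth 0)
  gear 1: meshes with gear 0 -> depth 1 -> negative (opposite of gear 0)
  gear 2: meshes with gear 1 -> depth 2 -> positive (opposite of gear 1)
  gear 3: meshes with gear 1 -> depth 2 -> positive (opposite of gear 1)
  gear 4: meshes with gear 3 -> depth 3 -> negative (opposite of gear 3)
  gear 5: meshes with gear 1 -> depth 2 -> positive (opposite of gear 1)
  gear 6: meshes with gear 2 -> depth 3 -> negative (opposite of gear 2)
Queried indices 0, 1, 3, 4, 6 -> positive, negative, positive, negative, negative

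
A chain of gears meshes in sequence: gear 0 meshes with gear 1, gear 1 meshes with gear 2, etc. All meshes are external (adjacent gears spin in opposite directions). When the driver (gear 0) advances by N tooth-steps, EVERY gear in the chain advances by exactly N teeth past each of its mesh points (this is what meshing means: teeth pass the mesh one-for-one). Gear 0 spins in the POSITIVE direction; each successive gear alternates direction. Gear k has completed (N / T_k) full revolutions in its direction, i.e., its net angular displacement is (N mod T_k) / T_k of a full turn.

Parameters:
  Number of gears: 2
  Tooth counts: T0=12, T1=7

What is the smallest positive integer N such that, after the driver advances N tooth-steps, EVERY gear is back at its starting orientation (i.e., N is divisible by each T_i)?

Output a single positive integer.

Gear k returns to start when N is a multiple of T_k.
All gears at start simultaneously when N is a common multiple of [12, 7]; the smallest such N is lcm(12, 7).
Start: lcm = T0 = 12
Fold in T1=7: gcd(12, 7) = 1; lcm(12, 7) = 12 * 7 / 1 = 84 / 1 = 84
Full cycle length = 84

Answer: 84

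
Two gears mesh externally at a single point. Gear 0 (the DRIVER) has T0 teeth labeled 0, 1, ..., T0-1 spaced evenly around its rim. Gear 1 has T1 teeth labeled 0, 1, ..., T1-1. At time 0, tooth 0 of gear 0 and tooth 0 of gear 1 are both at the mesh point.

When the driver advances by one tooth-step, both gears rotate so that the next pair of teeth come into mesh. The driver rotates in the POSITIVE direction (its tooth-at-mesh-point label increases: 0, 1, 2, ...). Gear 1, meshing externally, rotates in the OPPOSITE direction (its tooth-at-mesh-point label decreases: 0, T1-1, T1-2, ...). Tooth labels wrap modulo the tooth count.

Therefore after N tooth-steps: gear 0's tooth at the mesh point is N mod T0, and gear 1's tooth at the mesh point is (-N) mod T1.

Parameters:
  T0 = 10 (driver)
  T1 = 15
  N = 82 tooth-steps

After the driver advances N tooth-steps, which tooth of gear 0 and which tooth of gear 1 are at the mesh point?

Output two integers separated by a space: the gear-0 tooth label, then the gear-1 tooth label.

Answer: 2 8

Derivation:
Gear 0 (driver, T0=10): tooth at mesh = N mod T0
  82 = 8 * 10 + 2, so 82 mod 10 = 2
  gear 0 tooth = 2
Gear 1 (driven, T1=15): tooth at mesh = (-N) mod T1
  82 = 5 * 15 + 7, so 82 mod 15 = 7
  (-82) mod 15 = (-7) mod 15 = 15 - 7 = 8
Mesh after 82 steps: gear-0 tooth 2 meets gear-1 tooth 8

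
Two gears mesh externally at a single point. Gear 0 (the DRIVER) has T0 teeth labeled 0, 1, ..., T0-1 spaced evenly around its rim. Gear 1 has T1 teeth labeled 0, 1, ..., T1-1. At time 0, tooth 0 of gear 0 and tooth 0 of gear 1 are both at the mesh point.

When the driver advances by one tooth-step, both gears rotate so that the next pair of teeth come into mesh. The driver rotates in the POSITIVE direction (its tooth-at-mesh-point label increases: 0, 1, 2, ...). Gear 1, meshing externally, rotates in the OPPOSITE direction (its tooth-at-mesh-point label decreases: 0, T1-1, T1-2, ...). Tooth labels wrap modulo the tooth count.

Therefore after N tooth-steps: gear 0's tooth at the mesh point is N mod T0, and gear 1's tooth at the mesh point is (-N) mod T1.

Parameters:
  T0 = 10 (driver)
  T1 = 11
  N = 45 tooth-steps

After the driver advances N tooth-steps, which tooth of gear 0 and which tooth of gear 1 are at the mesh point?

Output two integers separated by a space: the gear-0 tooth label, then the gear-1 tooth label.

Answer: 5 10

Derivation:
Gear 0 (driver, T0=10): tooth at mesh = N mod T0
  45 = 4 * 10 + 5, so 45 mod 10 = 5
  gear 0 tooth = 5
Gear 1 (driven, T1=11): tooth at mesh = (-N) mod T1
  45 = 4 * 11 + 1, so 45 mod 11 = 1
  (-45) mod 11 = (-1) mod 11 = 11 - 1 = 10
Mesh after 45 steps: gear-0 tooth 5 meets gear-1 tooth 10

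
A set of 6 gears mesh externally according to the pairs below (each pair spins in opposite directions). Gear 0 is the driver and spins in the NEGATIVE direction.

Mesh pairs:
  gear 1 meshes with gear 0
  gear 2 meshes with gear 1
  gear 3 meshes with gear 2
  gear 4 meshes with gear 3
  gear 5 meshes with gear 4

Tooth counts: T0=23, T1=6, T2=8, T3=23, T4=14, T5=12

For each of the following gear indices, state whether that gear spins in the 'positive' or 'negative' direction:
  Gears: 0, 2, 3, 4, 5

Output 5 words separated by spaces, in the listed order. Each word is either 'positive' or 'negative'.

Answer: negative negative positive negative positive

Derivation:
Gear 0 (driver): negative (depth 0)
  gear 1: meshes with gear 0 -> depth 1 -> positive (opposite of gear 0)
  gear 2: meshes with gear 1 -> depth 2 -> negative (opposite of gear 1)
  gear 3: meshes with gear 2 -> depth 3 -> positive (opposite of gear 2)
  gear 4: meshes with gear 3 -> depth 4 -> negative (opposite of gear 3)
  gear 5: meshes with gear 4 -> depth 5 -> positive (opposite of gear 4)
Queried indices 0, 2, 3, 4, 5 -> negative, negative, positive, negative, positive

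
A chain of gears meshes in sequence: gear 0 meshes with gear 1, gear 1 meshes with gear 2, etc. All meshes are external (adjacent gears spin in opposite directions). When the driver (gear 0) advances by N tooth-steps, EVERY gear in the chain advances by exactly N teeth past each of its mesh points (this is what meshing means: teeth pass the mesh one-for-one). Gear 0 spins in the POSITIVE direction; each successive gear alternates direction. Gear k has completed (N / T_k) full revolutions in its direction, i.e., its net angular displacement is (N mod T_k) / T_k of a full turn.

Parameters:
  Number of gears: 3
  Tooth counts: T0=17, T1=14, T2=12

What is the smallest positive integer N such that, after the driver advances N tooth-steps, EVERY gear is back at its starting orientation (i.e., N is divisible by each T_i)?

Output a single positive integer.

Answer: 1428

Derivation:
Gear k returns to start when N is a multiple of T_k.
All gears at start simultaneously when N is a common multiple of [17, 14, 12]; the smallest such N is lcm(17, 14, 12).
Start: lcm = T0 = 17
Fold in T1=14: gcd(17, 14) = 1; lcm(17, 14) = 17 * 14 / 1 = 238 / 1 = 238
Fold in T2=12: gcd(238, 12) = 2; lcm(238, 12) = 238 * 12 / 2 = 2856 / 2 = 1428
Full cycle length = 1428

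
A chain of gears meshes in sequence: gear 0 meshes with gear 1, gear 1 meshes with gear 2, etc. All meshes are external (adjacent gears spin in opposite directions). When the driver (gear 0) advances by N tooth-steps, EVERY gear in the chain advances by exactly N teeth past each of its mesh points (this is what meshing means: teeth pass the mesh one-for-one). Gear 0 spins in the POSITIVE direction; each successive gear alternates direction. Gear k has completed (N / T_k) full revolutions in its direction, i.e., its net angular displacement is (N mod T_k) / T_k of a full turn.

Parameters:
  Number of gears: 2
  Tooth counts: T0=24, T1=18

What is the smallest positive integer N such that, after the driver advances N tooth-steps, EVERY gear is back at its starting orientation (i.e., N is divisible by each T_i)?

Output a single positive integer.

Answer: 72

Derivation:
Gear k returns to start when N is a multiple of T_k.
All gears at start simultaneously when N is a common multiple of [24, 18]; the smallest such N is lcm(24, 18).
Start: lcm = T0 = 24
Fold in T1=18: gcd(24, 18) = 6; lcm(24, 18) = 24 * 18 / 6 = 432 / 6 = 72
Full cycle length = 72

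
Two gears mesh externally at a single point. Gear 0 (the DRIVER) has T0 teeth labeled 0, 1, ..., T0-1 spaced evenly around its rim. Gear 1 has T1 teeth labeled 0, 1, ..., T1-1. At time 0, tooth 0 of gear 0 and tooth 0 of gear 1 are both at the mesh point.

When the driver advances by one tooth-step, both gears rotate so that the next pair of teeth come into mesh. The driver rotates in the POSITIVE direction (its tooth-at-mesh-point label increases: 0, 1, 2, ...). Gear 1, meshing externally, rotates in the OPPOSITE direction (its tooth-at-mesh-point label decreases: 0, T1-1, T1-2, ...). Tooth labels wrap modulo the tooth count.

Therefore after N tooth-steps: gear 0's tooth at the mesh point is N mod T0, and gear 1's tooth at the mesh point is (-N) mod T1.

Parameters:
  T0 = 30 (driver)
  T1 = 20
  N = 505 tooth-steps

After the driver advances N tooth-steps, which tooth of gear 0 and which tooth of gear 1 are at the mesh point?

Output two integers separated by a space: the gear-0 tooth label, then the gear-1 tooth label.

Gear 0 (driver, T0=30): tooth at mesh = N mod T0
  505 = 16 * 30 + 25, so 505 mod 30 = 25
  gear 0 tooth = 25
Gear 1 (driven, T1=20): tooth at mesh = (-N) mod T1
  505 = 25 * 20 + 5, so 505 mod 20 = 5
  (-505) mod 20 = (-5) mod 20 = 20 - 5 = 15
Mesh after 505 steps: gear-0 tooth 25 meets gear-1 tooth 15

Answer: 25 15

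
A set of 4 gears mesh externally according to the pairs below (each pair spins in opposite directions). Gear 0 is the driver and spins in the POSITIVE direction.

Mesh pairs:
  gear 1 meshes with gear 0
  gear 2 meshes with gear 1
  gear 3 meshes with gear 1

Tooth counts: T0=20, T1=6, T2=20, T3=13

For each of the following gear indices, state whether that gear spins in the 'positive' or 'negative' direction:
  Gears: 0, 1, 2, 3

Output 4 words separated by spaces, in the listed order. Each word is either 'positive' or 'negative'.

Gear 0 (driver): positive (depth 0)
  gear 1: meshes with gear 0 -> depth 1 -> negative (opposite of gear 0)
  gear 2: meshes with gear 1 -> depth 2 -> positive (opposite of gear 1)
  gear 3: meshes with gear 1 -> depth 2 -> positive (opposite of gear 1)
Queried indices 0, 1, 2, 3 -> positive, negative, positive, positive

Answer: positive negative positive positive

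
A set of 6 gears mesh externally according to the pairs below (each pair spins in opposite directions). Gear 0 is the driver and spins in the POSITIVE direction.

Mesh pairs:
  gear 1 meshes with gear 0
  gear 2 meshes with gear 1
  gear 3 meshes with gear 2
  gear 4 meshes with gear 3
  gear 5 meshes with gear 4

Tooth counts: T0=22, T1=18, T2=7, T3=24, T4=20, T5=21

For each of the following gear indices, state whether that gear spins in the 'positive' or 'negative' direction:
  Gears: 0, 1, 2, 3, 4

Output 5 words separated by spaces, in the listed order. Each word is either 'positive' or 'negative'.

Gear 0 (driver): positive (depth 0)
  gear 1: meshes with gear 0 -> depth 1 -> negative (opposite of gear 0)
  gear 2: meshes with gear 1 -> depth 2 -> positive (opposite of gear 1)
  gear 3: meshes with gear 2 -> depth 3 -> negative (opposite of gear 2)
  gear 4: meshes with gear 3 -> depth 4 -> positive (opposite of gear 3)
  gear 5: meshes with gear 4 -> depth 5 -> negative (opposite of gear 4)
Queried indices 0, 1, 2, 3, 4 -> positive, negative, positive, negative, positive

Answer: positive negative positive negative positive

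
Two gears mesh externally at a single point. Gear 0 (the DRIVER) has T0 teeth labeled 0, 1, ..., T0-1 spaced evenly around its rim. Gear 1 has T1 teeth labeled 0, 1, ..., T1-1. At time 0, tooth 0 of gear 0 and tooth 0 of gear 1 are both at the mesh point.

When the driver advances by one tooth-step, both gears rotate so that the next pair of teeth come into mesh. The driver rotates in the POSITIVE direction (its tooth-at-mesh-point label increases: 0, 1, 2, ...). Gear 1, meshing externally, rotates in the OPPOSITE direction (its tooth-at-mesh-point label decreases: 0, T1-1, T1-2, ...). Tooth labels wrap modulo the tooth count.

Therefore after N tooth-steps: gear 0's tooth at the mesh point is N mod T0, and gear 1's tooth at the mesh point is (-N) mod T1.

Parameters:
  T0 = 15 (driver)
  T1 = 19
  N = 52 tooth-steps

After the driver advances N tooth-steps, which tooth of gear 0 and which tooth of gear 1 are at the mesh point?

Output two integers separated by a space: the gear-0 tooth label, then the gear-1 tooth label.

Answer: 7 5

Derivation:
Gear 0 (driver, T0=15): tooth at mesh = N mod T0
  52 = 3 * 15 + 7, so 52 mod 15 = 7
  gear 0 tooth = 7
Gear 1 (driven, T1=19): tooth at mesh = (-N) mod T1
  52 = 2 * 19 + 14, so 52 mod 19 = 14
  (-52) mod 19 = (-14) mod 19 = 19 - 14 = 5
Mesh after 52 steps: gear-0 tooth 7 meets gear-1 tooth 5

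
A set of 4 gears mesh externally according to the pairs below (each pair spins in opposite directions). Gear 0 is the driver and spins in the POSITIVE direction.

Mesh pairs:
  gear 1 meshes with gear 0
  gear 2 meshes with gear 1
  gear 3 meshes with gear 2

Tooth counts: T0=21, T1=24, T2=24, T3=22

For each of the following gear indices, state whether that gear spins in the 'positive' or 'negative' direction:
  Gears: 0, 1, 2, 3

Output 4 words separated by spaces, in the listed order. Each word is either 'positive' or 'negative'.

Gear 0 (driver): positive (depth 0)
  gear 1: meshes with gear 0 -> depth 1 -> negative (opposite of gear 0)
  gear 2: meshes with gear 1 -> depth 2 -> positive (opposite of gear 1)
  gear 3: meshes with gear 2 -> depth 3 -> negative (opposite of gear 2)
Queried indices 0, 1, 2, 3 -> positive, negative, positive, negative

Answer: positive negative positive negative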